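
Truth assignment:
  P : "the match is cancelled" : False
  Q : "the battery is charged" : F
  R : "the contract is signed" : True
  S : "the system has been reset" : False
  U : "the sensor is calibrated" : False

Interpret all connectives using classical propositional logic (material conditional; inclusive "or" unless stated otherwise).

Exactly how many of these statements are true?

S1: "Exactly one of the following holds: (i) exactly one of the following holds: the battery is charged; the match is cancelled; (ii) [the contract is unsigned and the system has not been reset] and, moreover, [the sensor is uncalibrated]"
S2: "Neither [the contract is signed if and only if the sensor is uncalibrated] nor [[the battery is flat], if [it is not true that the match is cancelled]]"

0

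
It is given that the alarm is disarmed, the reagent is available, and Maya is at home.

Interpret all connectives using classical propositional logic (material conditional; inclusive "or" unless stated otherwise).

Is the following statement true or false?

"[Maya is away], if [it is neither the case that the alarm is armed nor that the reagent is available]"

The statement is true.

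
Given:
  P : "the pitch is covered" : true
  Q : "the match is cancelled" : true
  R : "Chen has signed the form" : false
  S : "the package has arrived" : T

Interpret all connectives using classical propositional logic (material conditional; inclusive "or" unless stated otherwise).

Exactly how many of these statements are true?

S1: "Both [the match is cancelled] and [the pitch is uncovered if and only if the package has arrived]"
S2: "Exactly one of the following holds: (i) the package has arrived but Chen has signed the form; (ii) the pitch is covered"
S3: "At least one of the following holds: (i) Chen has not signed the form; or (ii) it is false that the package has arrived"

S1: This is Q ∧ (¬P ↔ S).

¬P = ¬T = F
¬P ↔ S = F ↔ T = F
Q ∧ (¬P ↔ S) = T ∧ F = F
Thus S1 is false.

S2: Formalization: (S ∧ R) ⊕ P

S ∧ R = T ∧ F = F
(S ∧ R) ⊕ P = F ⊕ T = T
Hence S2 is true.

S3: This is ¬R ∨ ¬S.

¬R = ¬F = T
¬S = ¬T = F
¬R ∨ ¬S = T ∨ F = T
So S3 is true.

Count: 2.

2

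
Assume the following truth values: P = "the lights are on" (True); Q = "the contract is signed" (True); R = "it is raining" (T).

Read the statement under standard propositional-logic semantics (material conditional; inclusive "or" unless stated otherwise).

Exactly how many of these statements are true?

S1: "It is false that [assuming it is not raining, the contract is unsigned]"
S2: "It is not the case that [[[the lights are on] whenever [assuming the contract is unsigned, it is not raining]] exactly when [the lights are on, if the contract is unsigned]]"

0

S1: Parsed as ¬(¬R → ¬Q)

¬R = ¬T = F
¬Q = ¬T = F
¬R → ¬Q = F → F = T
¬(¬R → ¬Q) = ¬T = F
Hence S1 is false.

S2: In symbols: ¬(((¬Q → ¬R) → P) ↔ (¬Q → P))

¬Q = ¬T = F
¬R = ¬T = F
¬Q → ¬R = F → F = T
(¬Q → ¬R) → P = T → T = T
¬Q = ¬T = F
¬Q → P = F → T = T
((¬Q → ¬R) → P) ↔ (¬Q → P) = T ↔ T = T
¬(((¬Q → ¬R) → P) ↔ (¬Q → P)) = ¬T = F
So S2 is false.

0 of the 2 statements are true (none).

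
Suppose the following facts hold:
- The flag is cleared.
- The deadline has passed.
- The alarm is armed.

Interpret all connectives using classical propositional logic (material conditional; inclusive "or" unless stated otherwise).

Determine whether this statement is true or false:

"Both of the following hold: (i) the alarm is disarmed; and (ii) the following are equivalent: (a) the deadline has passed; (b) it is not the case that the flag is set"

False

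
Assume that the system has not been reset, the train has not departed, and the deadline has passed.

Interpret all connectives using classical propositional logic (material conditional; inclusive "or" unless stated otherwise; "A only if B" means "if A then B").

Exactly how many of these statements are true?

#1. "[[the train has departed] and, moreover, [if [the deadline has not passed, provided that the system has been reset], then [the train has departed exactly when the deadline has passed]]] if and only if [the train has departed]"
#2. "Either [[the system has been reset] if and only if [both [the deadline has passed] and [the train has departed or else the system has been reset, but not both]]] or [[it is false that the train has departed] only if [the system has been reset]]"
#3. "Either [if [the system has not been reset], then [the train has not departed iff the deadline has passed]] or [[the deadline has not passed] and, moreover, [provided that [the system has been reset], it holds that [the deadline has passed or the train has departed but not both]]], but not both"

3

Let R = "the train has departed" (False), Q = "the system has been reset" (False), D = "the deadline has passed" (True).

#1: Formalization: (R and ((Q -> not D) -> (R iff D))) iff R

not D = not True = False
Q -> not D = False -> False = True
R iff D = False iff True = False
(Q -> not D) -> (R iff D) = True -> False = False
R and ((Q -> not D) -> (R iff D)) = False and False = False
(R and ((Q -> not D) -> (R iff D))) iff R = False iff False = True
Thus #1 is true.

#2: Parsed as (Q iff (D and (R xor Q))) or (not R -> Q)

R xor Q = False xor False = False
D and (R xor Q) = True and False = False
Q iff (D and (R xor Q)) = False iff False = True
not R = not False = True
not R -> Q = True -> False = False
(Q iff (D and (R xor Q))) or (not R -> Q) = True or False = True
Thus #2 is true.

#3: In symbols: (not Q -> (not R iff D)) xor (not D and (Q -> (D xor R)))

not Q = not False = True
not R = not False = True
not R iff D = True iff True = True
not Q -> (not R iff D) = True -> True = True
not D = not True = False
D xor R = True xor False = True
Q -> (D xor R) = False -> True = True
not D and (Q -> (D xor R)) = False and True = False
(not Q -> (not R iff D)) xor (not D and (Q -> (D xor R))) = True xor False = True
Hence #3 is true.

Count: 3.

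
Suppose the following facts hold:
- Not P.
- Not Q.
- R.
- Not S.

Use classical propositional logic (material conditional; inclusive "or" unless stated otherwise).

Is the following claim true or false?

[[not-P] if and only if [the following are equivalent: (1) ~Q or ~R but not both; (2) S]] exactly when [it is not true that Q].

In symbols: (¬P ↔ ((¬Q ⊕ ¬R) ↔ S)) ↔ ¬Q

¬P = ¬F = T
¬Q = ¬F = T
¬R = ¬T = F
¬Q ⊕ ¬R = T ⊕ F = T
(¬Q ⊕ ¬R) ↔ S = T ↔ F = F
¬P ↔ ((¬Q ⊕ ¬R) ↔ S) = T ↔ F = F
¬Q = ¬F = T
(¬P ↔ ((¬Q ⊕ ¬R) ↔ S)) ↔ ¬Q = F ↔ T = F

False.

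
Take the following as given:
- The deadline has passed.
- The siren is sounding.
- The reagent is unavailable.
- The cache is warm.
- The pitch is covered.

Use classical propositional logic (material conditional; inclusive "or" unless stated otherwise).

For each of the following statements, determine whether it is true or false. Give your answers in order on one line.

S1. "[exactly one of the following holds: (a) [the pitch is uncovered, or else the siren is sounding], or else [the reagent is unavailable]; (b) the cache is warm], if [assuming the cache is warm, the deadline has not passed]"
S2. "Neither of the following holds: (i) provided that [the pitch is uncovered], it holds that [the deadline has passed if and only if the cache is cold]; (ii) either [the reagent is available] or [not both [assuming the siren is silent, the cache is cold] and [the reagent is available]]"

S1 true; S2 false

Let S = "the cache is warm" (True), P = "the deadline has passed" (True), U = "the pitch is covered" (True), Q = "the siren is sounding" (True), R = "the reagent is available" (False).

S1: This is (S -> not P) -> (((not U or Q) or not R) xor S).

not P = not True = False
S -> not P = True -> False = False
not U = not True = False
not U or Q = False or True = True
not R = not False = True
(not U or Q) or not R = True or True = True
((not U or Q) or not R) xor S = True xor True = False
(S -> not P) -> (((not U or Q) or not R) xor S) = False -> False = True
So S1 is true.

S2: This is (not U -> (P iff not S)) nor (R or ((not Q -> not S) nand R)).

not U = not True = False
not S = not True = False
P iff not S = True iff False = False
not U -> (P iff not S) = False -> False = True
not Q = not True = False
not S = not True = False
not Q -> not S = False -> False = True
(not Q -> not S) nand R = True nand False = True
R or ((not Q -> not S) nand R) = False or True = True
(not U -> (P iff not S)) nor (R or ((not Q -> not S) nand R)) = True nor True = False
So S2 is false.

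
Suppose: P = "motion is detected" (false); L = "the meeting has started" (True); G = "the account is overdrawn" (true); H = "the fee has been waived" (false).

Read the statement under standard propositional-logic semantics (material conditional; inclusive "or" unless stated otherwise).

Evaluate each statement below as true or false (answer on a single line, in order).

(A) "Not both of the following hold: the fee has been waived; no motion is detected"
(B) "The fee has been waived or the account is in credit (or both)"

(A) T; (B) F

(A): Parsed as H ↑ ¬P

¬P = ¬F = T
H ↑ ¬P = F ↑ T = T
Thus (A) is true.

(B): Parsed as H ∨ ¬G

¬G = ¬T = F
H ∨ ¬G = F ∨ F = F
Thus (B) is false.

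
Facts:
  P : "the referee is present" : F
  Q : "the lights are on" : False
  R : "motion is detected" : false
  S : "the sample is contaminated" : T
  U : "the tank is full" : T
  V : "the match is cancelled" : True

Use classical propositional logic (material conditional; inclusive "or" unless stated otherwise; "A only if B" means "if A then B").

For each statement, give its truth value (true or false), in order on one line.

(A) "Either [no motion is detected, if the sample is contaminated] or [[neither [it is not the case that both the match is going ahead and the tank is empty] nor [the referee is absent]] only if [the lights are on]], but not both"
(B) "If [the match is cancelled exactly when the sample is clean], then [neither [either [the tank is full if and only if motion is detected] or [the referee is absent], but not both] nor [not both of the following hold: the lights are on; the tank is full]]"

(A): In symbols: (S → ¬R) ⊕ (((¬V ↑ ¬U) ↓ ¬P) → Q)

¬R = ¬F = T
S → ¬R = T → T = T
¬V = ¬T = F
¬U = ¬T = F
¬V ↑ ¬U = F ↑ F = T
¬P = ¬F = T
(¬V ↑ ¬U) ↓ ¬P = T ↓ T = F
((¬V ↑ ¬U) ↓ ¬P) → Q = F → F = T
(S → ¬R) ⊕ (((¬V ↑ ¬U) ↓ ¬P) → Q) = T ⊕ T = F
Thus (A) is false.

(B): Parsed as (V ↔ ¬S) → (((U ↔ R) ⊕ ¬P) ↓ (Q ↑ U))

¬S = ¬T = F
V ↔ ¬S = T ↔ F = F
U ↔ R = T ↔ F = F
¬P = ¬F = T
(U ↔ R) ⊕ ¬P = F ⊕ T = T
Q ↑ U = F ↑ T = T
((U ↔ R) ⊕ ¬P) ↓ (Q ↑ U) = T ↓ T = F
(V ↔ ¬S) → (((U ↔ R) ⊕ ¬P) ↓ (Q ↑ U)) = F → F = T
Hence (B) is true.

(A) False / (B) True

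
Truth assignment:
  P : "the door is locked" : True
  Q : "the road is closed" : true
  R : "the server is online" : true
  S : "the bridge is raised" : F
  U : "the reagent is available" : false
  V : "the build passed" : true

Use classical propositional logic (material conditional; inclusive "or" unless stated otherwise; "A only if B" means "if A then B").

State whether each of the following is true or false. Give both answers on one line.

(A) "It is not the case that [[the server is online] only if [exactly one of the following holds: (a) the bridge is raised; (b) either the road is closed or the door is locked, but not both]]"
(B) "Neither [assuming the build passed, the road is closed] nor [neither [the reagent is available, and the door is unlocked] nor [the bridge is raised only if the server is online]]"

(A) T / (B) F

(A): In symbols: ~(R -> (S xor (Q xor P)))

Q xor P = T xor T = F
S xor (Q xor P) = F xor F = F
R -> (S xor (Q xor P)) = T -> F = F
~(R -> (S xor (Q xor P))) = ~F = T
So (A) is true.

(B): This is (V -> Q) nor ((U & ~P) nor (S -> R)).

V -> Q = T -> T = T
~P = ~T = F
U & ~P = F & F = F
S -> R = F -> T = T
(U & ~P) nor (S -> R) = F nor T = F
(V -> Q) nor ((U & ~P) nor (S -> R)) = T nor F = F
Thus (B) is false.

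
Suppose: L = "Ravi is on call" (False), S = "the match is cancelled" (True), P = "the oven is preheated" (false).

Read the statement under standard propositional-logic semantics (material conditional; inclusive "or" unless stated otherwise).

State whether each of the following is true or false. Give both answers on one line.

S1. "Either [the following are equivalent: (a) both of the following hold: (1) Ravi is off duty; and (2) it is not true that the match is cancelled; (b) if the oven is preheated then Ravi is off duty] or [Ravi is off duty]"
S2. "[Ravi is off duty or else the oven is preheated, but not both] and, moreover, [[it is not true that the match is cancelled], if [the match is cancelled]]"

S1 true / S2 false

S1: Formalization: ((¬L ∧ ¬S) ↔ (P → ¬L)) ∨ ¬L

¬L = ¬F = T
¬S = ¬T = F
¬L ∧ ¬S = T ∧ F = F
¬L = ¬F = T
P → ¬L = F → T = T
(¬L ∧ ¬S) ↔ (P → ¬L) = F ↔ T = F
¬L = ¬F = T
((¬L ∧ ¬S) ↔ (P → ¬L)) ∨ ¬L = F ∨ T = T
Thus S1 is true.

S2: In symbols: (¬L ⊕ P) ∧ (S → ¬S)

¬L = ¬F = T
¬L ⊕ P = T ⊕ F = T
¬S = ¬T = F
S → ¬S = T → F = F
(¬L ⊕ P) ∧ (S → ¬S) = T ∧ F = F
Hence S2 is false.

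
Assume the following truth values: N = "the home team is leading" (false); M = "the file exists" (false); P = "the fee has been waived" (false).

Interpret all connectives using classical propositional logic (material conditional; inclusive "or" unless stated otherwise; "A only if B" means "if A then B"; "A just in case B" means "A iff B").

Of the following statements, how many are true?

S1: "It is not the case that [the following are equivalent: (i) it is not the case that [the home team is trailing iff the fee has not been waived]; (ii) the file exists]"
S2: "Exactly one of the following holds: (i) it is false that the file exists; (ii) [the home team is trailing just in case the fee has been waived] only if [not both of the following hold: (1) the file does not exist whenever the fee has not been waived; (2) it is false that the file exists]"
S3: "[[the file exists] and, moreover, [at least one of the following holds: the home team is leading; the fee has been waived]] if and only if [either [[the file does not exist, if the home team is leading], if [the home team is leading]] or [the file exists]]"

0

S1: This is ¬(¬(¬N ↔ ¬P) ↔ M).

¬N = ¬F = T
¬P = ¬F = T
¬N ↔ ¬P = T ↔ T = T
¬(¬N ↔ ¬P) = ¬T = F
¬(¬N ↔ ¬P) ↔ M = F ↔ F = T
¬(¬(¬N ↔ ¬P) ↔ M) = ¬T = F
Hence S1 is false.

S2: Parsed as ¬M ⊕ ((¬N ↔ P) → ((¬P → ¬M) ↑ ¬M))

¬M = ¬F = T
¬N = ¬F = T
¬N ↔ P = T ↔ F = F
¬P = ¬F = T
¬M = ¬F = T
¬P → ¬M = T → T = T
¬M = ¬F = T
(¬P → ¬M) ↑ ¬M = T ↑ T = F
(¬N ↔ P) → ((¬P → ¬M) ↑ ¬M) = F → F = T
¬M ⊕ ((¬N ↔ P) → ((¬P → ¬M) ↑ ¬M)) = T ⊕ T = F
So S2 is false.

S3: This is (M ∧ (N ∨ P)) ↔ ((N → (N → ¬M)) ∨ M).

N ∨ P = F ∨ F = F
M ∧ (N ∨ P) = F ∧ F = F
¬M = ¬F = T
N → ¬M = F → T = T
N → (N → ¬M) = F → T = T
(N → (N → ¬M)) ∨ M = T ∨ F = T
(M ∧ (N ∨ P)) ↔ ((N → (N → ¬M)) ∨ M) = F ↔ T = F
So S3 is false.

0 of the 3 statements are true (none).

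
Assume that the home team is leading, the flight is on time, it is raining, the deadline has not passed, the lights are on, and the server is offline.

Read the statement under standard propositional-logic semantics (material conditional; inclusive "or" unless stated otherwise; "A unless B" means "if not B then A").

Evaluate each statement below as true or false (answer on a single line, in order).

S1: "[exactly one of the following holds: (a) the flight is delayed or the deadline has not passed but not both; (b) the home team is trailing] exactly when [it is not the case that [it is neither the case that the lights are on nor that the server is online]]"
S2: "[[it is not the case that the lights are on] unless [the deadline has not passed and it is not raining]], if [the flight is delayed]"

Let N = "the flight is delayed" (F), K = "the deadline has passed" (F), G = "the home team is leading" (T), D = "the lights are on" (T), M = "the server is online" (F), S = "it is raining" (T).

S1: Formalization: ((N xor ~K) xor ~G) <-> ~(D nor M)

~K = ~F = T
N xor ~K = F xor T = T
~G = ~T = F
(N xor ~K) xor ~G = T xor F = T
D nor M = T nor F = F
~(D nor M) = ~F = T
((N xor ~K) xor ~G) <-> ~(D nor M) = T <-> T = T
Hence S1 is true.

S2: In symbols: N -> (~D | (~K & ~S))

~D = ~T = F
~K = ~F = T
~S = ~T = F
~K & ~S = T & F = F
~D | (~K & ~S) = F | F = F
N -> (~D | (~K & ~S)) = F -> F = T
Hence S2 is true.

S1 T, S2 T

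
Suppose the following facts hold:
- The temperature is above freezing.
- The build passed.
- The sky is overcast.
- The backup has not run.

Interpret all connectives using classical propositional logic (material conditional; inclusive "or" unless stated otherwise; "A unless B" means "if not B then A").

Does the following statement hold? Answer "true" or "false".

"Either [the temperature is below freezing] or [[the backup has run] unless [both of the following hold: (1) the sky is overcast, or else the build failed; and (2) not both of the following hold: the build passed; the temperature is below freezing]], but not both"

True.

Let P = "the temperature is below freezing" (False), S = "the backup has run" (False), R = "the sky is overcast" (True), Q = "the build passed" (True).
In symbols: P xor (S or ((R or not Q) and (Q nand P)))

not Q = not True = False
R or not Q = True or False = True
Q nand P = True nand False = True
(R or not Q) and (Q nand P) = True and True = True
S or ((R or not Q) and (Q nand P)) = False or True = True
P xor (S or ((R or not Q) and (Q nand P))) = False xor True = True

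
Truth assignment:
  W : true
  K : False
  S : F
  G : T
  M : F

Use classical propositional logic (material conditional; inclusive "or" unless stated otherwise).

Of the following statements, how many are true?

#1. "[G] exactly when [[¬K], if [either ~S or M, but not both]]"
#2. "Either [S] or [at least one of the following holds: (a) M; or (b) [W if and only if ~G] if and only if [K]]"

2

#1: Formalization: G <-> ((~S xor M) -> ~K)

~S = ~F = T
~S xor M = T xor F = T
~K = ~F = T
(~S xor M) -> ~K = T -> T = T
G <-> ((~S xor M) -> ~K) = T <-> T = T
So #1 is true.

#2: This is S | (M | ((W <-> ~G) <-> K)).

~G = ~T = F
W <-> ~G = T <-> F = F
(W <-> ~G) <-> K = F <-> F = T
M | ((W <-> ~G) <-> K) = F | T = T
S | (M | ((W <-> ~G) <-> K)) = F | T = T
Hence #2 is true.

2 of the 2 statements are true.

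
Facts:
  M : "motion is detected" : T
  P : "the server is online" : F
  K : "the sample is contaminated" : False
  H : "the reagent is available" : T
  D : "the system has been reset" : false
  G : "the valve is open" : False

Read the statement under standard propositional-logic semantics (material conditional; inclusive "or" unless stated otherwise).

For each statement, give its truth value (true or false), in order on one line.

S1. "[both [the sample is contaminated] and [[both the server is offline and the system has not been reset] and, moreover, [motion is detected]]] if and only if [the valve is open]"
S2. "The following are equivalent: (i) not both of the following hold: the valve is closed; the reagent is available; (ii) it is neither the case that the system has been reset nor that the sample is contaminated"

S1: In symbols: (K & ((~P & ~D) & M)) <-> G

~P = ~F = T
~D = ~F = T
~P & ~D = T & T = T
(~P & ~D) & M = T & T = T
K & ((~P & ~D) & M) = F & T = F
(K & ((~P & ~D) & M)) <-> G = F <-> F = T
So S1 is true.

S2: Formalization: (~G nand H) <-> (D nor K)

~G = ~F = T
~G nand H = T nand T = F
D nor K = F nor F = T
(~G nand H) <-> (D nor K) = F <-> T = F
Hence S2 is false.

S1 True, S2 False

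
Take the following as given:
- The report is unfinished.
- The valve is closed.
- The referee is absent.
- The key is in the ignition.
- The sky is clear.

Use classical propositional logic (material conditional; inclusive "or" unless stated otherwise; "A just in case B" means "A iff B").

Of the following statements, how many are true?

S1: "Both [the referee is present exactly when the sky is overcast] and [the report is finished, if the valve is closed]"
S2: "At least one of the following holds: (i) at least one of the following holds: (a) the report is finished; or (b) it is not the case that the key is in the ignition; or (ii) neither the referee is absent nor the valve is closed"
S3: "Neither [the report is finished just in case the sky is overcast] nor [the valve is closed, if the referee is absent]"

Let L = "the referee is present" (F), K = "the sky is overcast" (F), D = "the valve is open" (F), M = "the report is finished" (F), N = "the key is in the ignition" (T).

S1: Formalization: (L ↔ K) ∧ (¬D → M)

L ↔ K = F ↔ F = T
¬D = ¬F = T
¬D → M = T → F = F
(L ↔ K) ∧ (¬D → M) = T ∧ F = F
Hence S1 is false.

S2: Formalization: (M ∨ ¬N) ∨ (¬L ↓ ¬D)

¬N = ¬T = F
M ∨ ¬N = F ∨ F = F
¬L = ¬F = T
¬D = ¬F = T
¬L ↓ ¬D = T ↓ T = F
(M ∨ ¬N) ∨ (¬L ↓ ¬D) = F ∨ F = F
Thus S2 is false.

S3: In symbols: (M ↔ K) ↓ (¬L → ¬D)

M ↔ K = F ↔ F = T
¬L = ¬F = T
¬D = ¬F = T
¬L → ¬D = T → T = T
(M ↔ K) ↓ (¬L → ¬D) = T ↓ T = F
So S3 is false.

Count: 0.

0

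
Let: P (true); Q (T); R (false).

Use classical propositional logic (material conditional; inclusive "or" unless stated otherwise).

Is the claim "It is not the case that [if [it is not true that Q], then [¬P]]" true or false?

false

Values: Q=T, P=T.
In symbols: ¬(¬Q → ¬P)

¬Q = ¬T = F
¬P = ¬T = F
¬Q → ¬P = F → F = T
¬(¬Q → ¬P) = ¬T = F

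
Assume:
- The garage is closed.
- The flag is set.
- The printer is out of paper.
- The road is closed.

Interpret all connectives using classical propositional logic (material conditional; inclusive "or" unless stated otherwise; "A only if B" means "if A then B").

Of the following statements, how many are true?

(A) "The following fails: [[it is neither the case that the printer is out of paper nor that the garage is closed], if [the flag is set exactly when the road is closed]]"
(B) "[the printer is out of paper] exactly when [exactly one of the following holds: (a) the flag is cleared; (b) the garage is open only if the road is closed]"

2

Let N = "the flag is set" (T), W = "the road is closed" (T), V = "the printer has paper" (F), U = "the garage is closed" (T).

(A): Parsed as ~((N <-> W) -> (~V nor U))

N <-> W = T <-> T = T
~V = ~F = T
~V nor U = T nor T = F
(N <-> W) -> (~V nor U) = T -> F = F
~((N <-> W) -> (~V nor U)) = ~F = T
So (A) is true.

(B): In symbols: ~V <-> (~N xor (~U -> W))

~V = ~F = T
~N = ~T = F
~U = ~T = F
~U -> W = F -> T = T
~N xor (~U -> W) = F xor T = T
~V <-> (~N xor (~U -> W)) = T <-> T = T
Thus (B) is true.

True statements: 2.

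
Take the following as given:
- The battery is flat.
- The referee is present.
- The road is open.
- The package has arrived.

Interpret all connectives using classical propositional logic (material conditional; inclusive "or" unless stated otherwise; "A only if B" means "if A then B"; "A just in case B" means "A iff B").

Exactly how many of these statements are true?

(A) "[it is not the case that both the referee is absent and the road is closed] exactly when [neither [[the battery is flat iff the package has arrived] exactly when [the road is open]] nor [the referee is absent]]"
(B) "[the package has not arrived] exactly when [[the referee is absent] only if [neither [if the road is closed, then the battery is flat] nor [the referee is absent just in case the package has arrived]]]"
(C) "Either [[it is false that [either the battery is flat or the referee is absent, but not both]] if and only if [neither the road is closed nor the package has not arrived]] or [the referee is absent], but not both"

0

Let R = "the referee is present" (T), U = "the road is closed" (F), G = "the battery is charged" (F), H = "the package has arrived" (T).

(A): In symbols: (¬R ↑ U) ↔ (((¬G ↔ H) ↔ ¬U) ↓ ¬R)

¬R = ¬T = F
¬R ↑ U = F ↑ F = T
¬G = ¬F = T
¬G ↔ H = T ↔ T = T
¬U = ¬F = T
(¬G ↔ H) ↔ ¬U = T ↔ T = T
¬R = ¬T = F
((¬G ↔ H) ↔ ¬U) ↓ ¬R = T ↓ F = F
(¬R ↑ U) ↔ (((¬G ↔ H) ↔ ¬U) ↓ ¬R) = T ↔ F = F
So (A) is false.

(B): Formalization: ¬H ↔ (¬R → ((U → ¬G) ↓ (¬R ↔ H)))

¬H = ¬T = F
¬R = ¬T = F
¬G = ¬F = T
U → ¬G = F → T = T
¬R = ¬T = F
¬R ↔ H = F ↔ T = F
(U → ¬G) ↓ (¬R ↔ H) = T ↓ F = F
¬R → ((U → ¬G) ↓ (¬R ↔ H)) = F → F = T
¬H ↔ (¬R → ((U → ¬G) ↓ (¬R ↔ H))) = F ↔ T = F
So (B) is false.

(C): In symbols: (¬(¬G ⊕ ¬R) ↔ (U ↓ ¬H)) ⊕ ¬R

¬G = ¬F = T
¬R = ¬T = F
¬G ⊕ ¬R = T ⊕ F = T
¬(¬G ⊕ ¬R) = ¬T = F
¬H = ¬T = F
U ↓ ¬H = F ↓ F = T
¬(¬G ⊕ ¬R) ↔ (U ↓ ¬H) = F ↔ T = F
¬R = ¬T = F
(¬(¬G ⊕ ¬R) ↔ (U ↓ ¬H)) ⊕ ¬R = F ⊕ F = F
Thus (C) is false.

Count: 0.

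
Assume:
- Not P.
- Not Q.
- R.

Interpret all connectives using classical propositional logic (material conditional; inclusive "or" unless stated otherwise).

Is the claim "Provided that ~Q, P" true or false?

This is ¬Q → P.

¬Q = ¬F = T
¬Q → P = T → F = F

False.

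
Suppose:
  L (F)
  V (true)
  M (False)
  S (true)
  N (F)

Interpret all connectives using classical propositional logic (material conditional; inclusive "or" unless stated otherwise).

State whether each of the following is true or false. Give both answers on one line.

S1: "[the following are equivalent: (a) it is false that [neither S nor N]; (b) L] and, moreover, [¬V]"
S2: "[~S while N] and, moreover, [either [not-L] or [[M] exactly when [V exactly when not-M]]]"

S1 F, S2 F

S1: In symbols: (not (S nor N) iff L) and not V

S nor N = True nor False = False
not (S nor N) = not False = True
not (S nor N) iff L = True iff False = False
not V = not True = False
(not (S nor N) iff L) and not V = False and False = False
Hence S1 is false.

S2: This is (not S and N) and (not L or (M iff (V iff not M))).

not S = not True = False
not S and N = False and False = False
not L = not False = True
not M = not False = True
V iff not M = True iff True = True
M iff (V iff not M) = False iff True = False
not L or (M iff (V iff not M)) = True or False = True
(not S and N) and (not L or (M iff (V iff not M))) = False and True = False
Thus S2 is false.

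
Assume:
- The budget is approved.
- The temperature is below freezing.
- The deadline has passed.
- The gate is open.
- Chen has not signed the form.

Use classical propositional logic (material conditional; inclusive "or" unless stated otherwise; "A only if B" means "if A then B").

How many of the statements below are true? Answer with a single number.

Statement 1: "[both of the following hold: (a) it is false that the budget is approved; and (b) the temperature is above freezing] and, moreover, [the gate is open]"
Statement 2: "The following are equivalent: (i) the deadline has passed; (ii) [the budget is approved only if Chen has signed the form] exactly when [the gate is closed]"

Let W = "the budget is approved" (T), M = "the temperature is below freezing" (T), K = "the gate is open" (T), U = "the deadline has passed" (T), S = "Chen has signed the form" (F).

Statement 1: In symbols: (~W & ~M) & K

~W = ~T = F
~M = ~T = F
~W & ~M = F & F = F
(~W & ~M) & K = F & T = F
Thus Statement 1 is false.

Statement 2: Formalization: U <-> ((W -> S) <-> ~K)

W -> S = T -> F = F
~K = ~T = F
(W -> S) <-> ~K = F <-> F = T
U <-> ((W -> S) <-> ~K) = T <-> T = T
Hence Statement 2 is true.

Count: 1.

1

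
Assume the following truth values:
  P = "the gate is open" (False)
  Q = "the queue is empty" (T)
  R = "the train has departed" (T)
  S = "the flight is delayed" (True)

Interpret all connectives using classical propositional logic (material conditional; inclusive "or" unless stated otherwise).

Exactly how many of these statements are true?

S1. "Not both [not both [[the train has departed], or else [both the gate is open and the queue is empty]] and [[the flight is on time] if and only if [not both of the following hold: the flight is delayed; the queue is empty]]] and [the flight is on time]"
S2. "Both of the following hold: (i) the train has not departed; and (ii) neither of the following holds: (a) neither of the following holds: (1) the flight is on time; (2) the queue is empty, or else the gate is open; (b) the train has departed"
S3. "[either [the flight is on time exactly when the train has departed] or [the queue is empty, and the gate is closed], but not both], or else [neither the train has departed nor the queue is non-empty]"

S1: In symbols: ((R or (P and Q)) nand (not S iff (S nand Q))) nand not S

P and Q = False and True = False
R or (P and Q) = True or False = True
not S = not True = False
S nand Q = True nand True = False
not S iff (S nand Q) = False iff False = True
(R or (P and Q)) nand (not S iff (S nand Q)) = True nand True = False
not S = not True = False
((R or (P and Q)) nand (not S iff (S nand Q))) nand not S = False nand False = True
Hence S1 is true.

S2: In symbols: not R and ((not S nor (Q or P)) nor R)

not R = not True = False
not S = not True = False
Q or P = True or False = True
not S nor (Q or P) = False nor True = False
(not S nor (Q or P)) nor R = False nor True = False
not R and ((not S nor (Q or P)) nor R) = False and False = False
So S2 is false.

S3: In symbols: ((not S iff R) xor (Q and not P)) or (R nor not Q)

not S = not True = False
not S iff R = False iff True = False
not P = not False = True
Q and not P = True and True = True
(not S iff R) xor (Q and not P) = False xor True = True
not Q = not True = False
R nor not Q = True nor False = False
((not S iff R) xor (Q and not P)) or (R nor not Q) = True or False = True
So S3 is true.

True statements: 2 (S1, S3).

2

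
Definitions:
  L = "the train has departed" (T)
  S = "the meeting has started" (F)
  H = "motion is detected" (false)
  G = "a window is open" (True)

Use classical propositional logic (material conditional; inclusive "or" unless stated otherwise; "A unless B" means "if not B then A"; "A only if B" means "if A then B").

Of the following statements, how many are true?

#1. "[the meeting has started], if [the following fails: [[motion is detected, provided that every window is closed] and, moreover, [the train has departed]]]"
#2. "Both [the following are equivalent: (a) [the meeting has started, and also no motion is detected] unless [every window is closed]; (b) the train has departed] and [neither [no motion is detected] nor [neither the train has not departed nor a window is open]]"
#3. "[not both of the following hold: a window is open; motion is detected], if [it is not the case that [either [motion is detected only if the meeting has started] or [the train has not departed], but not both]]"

#1: Formalization: ¬((¬G → H) ∧ L) → S

¬G = ¬T = F
¬G → H = F → F = T
(¬G → H) ∧ L = T ∧ T = T
¬((¬G → H) ∧ L) = ¬T = F
¬((¬G → H) ∧ L) → S = F → F = T
Thus #1 is true.

#2: This is (((S ∧ ¬H) ∨ ¬G) ↔ L) ∧ (¬H ↓ (¬L ↓ G)).

¬H = ¬F = T
S ∧ ¬H = F ∧ T = F
¬G = ¬T = F
(S ∧ ¬H) ∨ ¬G = F ∨ F = F
((S ∧ ¬H) ∨ ¬G) ↔ L = F ↔ T = F
¬H = ¬F = T
¬L = ¬T = F
¬L ↓ G = F ↓ T = F
¬H ↓ (¬L ↓ G) = T ↓ F = F
(((S ∧ ¬H) ∨ ¬G) ↔ L) ∧ (¬H ↓ (¬L ↓ G)) = F ∧ F = F
Thus #2 is false.

#3: Parsed as ¬((H → S) ⊕ ¬L) → (G ↑ H)

H → S = F → F = T
¬L = ¬T = F
(H → S) ⊕ ¬L = T ⊕ F = T
¬((H → S) ⊕ ¬L) = ¬T = F
G ↑ H = T ↑ F = T
¬((H → S) ⊕ ¬L) → (G ↑ H) = F → T = T
Hence #3 is true.

2 of the 3 statements are true (#1, #3).

2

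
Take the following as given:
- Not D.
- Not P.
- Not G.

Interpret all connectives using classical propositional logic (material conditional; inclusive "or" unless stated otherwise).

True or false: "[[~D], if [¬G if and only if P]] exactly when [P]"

false

In symbols: ((not G iff P) -> not D) iff P

not G = not False = True
not G iff P = True iff False = False
not D = not False = True
(not G iff P) -> not D = False -> True = True
((not G iff P) -> not D) iff P = True iff False = False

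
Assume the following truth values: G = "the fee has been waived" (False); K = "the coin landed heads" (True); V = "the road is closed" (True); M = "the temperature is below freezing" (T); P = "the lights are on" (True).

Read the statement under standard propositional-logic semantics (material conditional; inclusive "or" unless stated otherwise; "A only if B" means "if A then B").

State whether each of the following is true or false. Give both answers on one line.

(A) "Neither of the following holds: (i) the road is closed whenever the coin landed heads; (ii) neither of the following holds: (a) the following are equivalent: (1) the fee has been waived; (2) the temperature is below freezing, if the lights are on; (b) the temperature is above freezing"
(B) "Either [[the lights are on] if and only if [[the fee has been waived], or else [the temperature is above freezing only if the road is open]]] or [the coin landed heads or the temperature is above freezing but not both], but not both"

(A) False; (B) False

(A): In symbols: (K -> V) nor ((G <-> (P -> M)) nor ~M)

K -> V = T -> T = T
P -> M = T -> T = T
G <-> (P -> M) = F <-> T = F
~M = ~T = F
(G <-> (P -> M)) nor ~M = F nor F = T
(K -> V) nor ((G <-> (P -> M)) nor ~M) = T nor T = F
Thus (A) is false.

(B): Formalization: (P <-> (G | (~M -> ~V))) xor (K xor ~M)

~M = ~T = F
~V = ~T = F
~M -> ~V = F -> F = T
G | (~M -> ~V) = F | T = T
P <-> (G | (~M -> ~V)) = T <-> T = T
~M = ~T = F
K xor ~M = T xor F = T
(P <-> (G | (~M -> ~V))) xor (K xor ~M) = T xor T = F
So (B) is false.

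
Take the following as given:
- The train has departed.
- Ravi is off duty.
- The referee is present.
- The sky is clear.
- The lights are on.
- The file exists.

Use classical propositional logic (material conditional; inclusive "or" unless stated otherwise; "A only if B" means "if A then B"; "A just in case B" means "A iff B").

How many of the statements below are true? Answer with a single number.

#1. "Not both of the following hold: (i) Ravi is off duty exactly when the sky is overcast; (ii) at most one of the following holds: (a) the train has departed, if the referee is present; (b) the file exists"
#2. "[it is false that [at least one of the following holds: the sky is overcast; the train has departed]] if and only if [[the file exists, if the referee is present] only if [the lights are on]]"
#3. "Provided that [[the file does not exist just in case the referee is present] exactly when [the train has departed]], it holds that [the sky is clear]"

Let P = "Ravi is on call" (False), S = "the sky is overcast" (False), Q = "the referee is present" (True), G = "the train has departed" (True), L = "the file exists" (True), M = "the lights are on" (True).

#1: Parsed as (not P iff S) nand ((Q -> G) nand L)

not P = not False = True
not P iff S = True iff False = False
Q -> G = True -> True = True
(Q -> G) nand L = True nand True = False
(not P iff S) nand ((Q -> G) nand L) = False nand False = True
So #1 is true.

#2: In symbols: not (S or G) iff ((Q -> L) -> M)

S or G = False or True = True
not (S or G) = not True = False
Q -> L = True -> True = True
(Q -> L) -> M = True -> True = True
not (S or G) iff ((Q -> L) -> M) = False iff True = False
Hence #2 is false.

#3: Formalization: ((not L iff Q) iff G) -> not S

not L = not True = False
not L iff Q = False iff True = False
(not L iff Q) iff G = False iff True = False
not S = not False = True
((not L iff Q) iff G) -> not S = False -> True = True
So #3 is true.

2 of the 3 statements are true.

2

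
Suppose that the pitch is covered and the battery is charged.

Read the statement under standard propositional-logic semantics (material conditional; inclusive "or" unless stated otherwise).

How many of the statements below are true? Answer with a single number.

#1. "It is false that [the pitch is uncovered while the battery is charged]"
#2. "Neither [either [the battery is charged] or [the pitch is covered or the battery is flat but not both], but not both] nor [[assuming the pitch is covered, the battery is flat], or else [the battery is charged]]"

Let U = "the pitch is covered" (T), M = "the battery is charged" (T).

#1: In symbols: ¬(¬U ∧ M)

¬U = ¬T = F
¬U ∧ M = F ∧ T = F
¬(¬U ∧ M) = ¬F = T
Hence #1 is true.

#2: Parsed as (M ⊕ (U ⊕ ¬M)) ↓ ((U → ¬M) ∨ M)

¬M = ¬T = F
U ⊕ ¬M = T ⊕ F = T
M ⊕ (U ⊕ ¬M) = T ⊕ T = F
¬M = ¬T = F
U → ¬M = T → F = F
(U → ¬M) ∨ M = F ∨ T = T
(M ⊕ (U ⊕ ¬M)) ↓ ((U → ¬M) ∨ M) = F ↓ T = F
Hence #2 is false.

1 of the 2 statements is true (#1).

1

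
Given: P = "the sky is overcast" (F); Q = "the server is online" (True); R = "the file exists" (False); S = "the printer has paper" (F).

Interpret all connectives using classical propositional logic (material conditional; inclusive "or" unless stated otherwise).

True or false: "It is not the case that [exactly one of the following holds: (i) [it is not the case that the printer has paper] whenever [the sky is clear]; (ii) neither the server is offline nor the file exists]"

true

Formalization: ¬((¬P → ¬S) ⊕ (¬Q ↓ R))

¬P = ¬F = T
¬S = ¬F = T
¬P → ¬S = T → T = T
¬Q = ¬T = F
¬Q ↓ R = F ↓ F = T
(¬P → ¬S) ⊕ (¬Q ↓ R) = T ⊕ T = F
¬((¬P → ¬S) ⊕ (¬Q ↓ R)) = ¬F = T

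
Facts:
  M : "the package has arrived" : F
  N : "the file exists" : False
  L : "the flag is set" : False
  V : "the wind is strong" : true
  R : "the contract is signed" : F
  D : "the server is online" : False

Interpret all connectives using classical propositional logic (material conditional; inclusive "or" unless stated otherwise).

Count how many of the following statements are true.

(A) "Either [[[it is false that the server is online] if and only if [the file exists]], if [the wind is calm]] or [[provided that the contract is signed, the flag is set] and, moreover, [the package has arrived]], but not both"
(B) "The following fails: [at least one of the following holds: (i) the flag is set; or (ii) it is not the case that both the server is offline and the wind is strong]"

2

(A): Formalization: (not V -> (not D iff N)) xor ((R -> L) and M)

not V = not True = False
not D = not False = True
not D iff N = True iff False = False
not V -> (not D iff N) = False -> False = True
R -> L = False -> False = True
(R -> L) and M = True and False = False
(not V -> (not D iff N)) xor ((R -> L) and M) = True xor False = True
Thus (A) is true.

(B): Formalization: not (L or (not D nand V))

not D = not False = True
not D nand V = True nand True = False
L or (not D nand V) = False or False = False
not (L or (not D nand V)) = not False = True
Hence (B) is true.

2 of the 2 statements are true.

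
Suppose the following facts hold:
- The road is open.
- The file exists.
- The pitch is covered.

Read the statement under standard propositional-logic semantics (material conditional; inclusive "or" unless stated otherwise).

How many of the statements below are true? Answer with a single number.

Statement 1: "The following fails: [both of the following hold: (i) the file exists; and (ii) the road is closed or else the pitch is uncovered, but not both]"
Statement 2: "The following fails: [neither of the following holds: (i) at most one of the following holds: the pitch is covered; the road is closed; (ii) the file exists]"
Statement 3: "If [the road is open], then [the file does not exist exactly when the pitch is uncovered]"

3

Let V = "the file exists" (T), R = "the road is closed" (F), N = "the pitch is covered" (T).

Statement 1: Parsed as ¬(V ∧ (R ⊕ ¬N))

¬N = ¬T = F
R ⊕ ¬N = F ⊕ F = F
V ∧ (R ⊕ ¬N) = T ∧ F = F
¬(V ∧ (R ⊕ ¬N)) = ¬F = T
So Statement 1 is true.

Statement 2: Formalization: ¬((N ↑ R) ↓ V)

N ↑ R = T ↑ F = T
(N ↑ R) ↓ V = T ↓ T = F
¬((N ↑ R) ↓ V) = ¬F = T
Thus Statement 2 is true.

Statement 3: This is ¬R → (¬V ↔ ¬N).

¬R = ¬F = T
¬V = ¬T = F
¬N = ¬T = F
¬V ↔ ¬N = F ↔ F = T
¬R → (¬V ↔ ¬N) = T → T = T
Hence Statement 3 is true.

Count: 3.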